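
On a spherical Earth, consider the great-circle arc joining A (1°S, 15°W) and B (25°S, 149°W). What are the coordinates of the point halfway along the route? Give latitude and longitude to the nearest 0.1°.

≈ (30.4°S, 75.4°W)

The haversine formula gives a central angle δ ≈ 2.242 rad (128.5°) between the endpoints.
Interpolate at f = 1/2 with slerp weights a = sin((1−f)δ)/sin δ ≈ 1.150, b = sin(fδ)/sin δ ≈ 1.150.
p = a·p₁ + b·p₂ ≈ (0.217, -0.835, -0.506); φ = arcsin(p_z) ≈ -30.41°, λ = atan2(p_y, p_x) ≈ -75.41°.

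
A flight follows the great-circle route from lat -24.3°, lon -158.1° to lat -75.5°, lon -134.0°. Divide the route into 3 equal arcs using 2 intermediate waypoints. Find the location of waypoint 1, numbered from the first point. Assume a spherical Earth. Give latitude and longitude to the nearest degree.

Write both endpoints as unit vectors p₁, p₂ with components (cos φ cos λ, cos φ sin λ, sin φ).
The central angle between the endpoints is δ = arccos(p₁·p₂) ≈ 0.919 rad (52.6°).
Interpolate at f = 1/3 with slerp weights a = sin((1−f)δ)/sin δ ≈ 0.723, b = sin(fδ)/sin δ ≈ 0.379.
p = a·p₁ + b·p₂ ≈ (-0.678, -0.314, -0.665); φ = arcsin(p_z) ≈ -41.67°, λ = atan2(p_y, p_x) ≈ -155.12°.

≈ lat -42°, lon -155°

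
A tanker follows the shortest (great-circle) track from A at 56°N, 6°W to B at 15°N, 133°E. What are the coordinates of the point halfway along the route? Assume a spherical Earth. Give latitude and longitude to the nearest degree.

Write both endpoints as unit vectors p₁, p₂ with components (cos φ cos λ, cos φ sin λ, sin φ).
The central angle between the endpoints is δ = arccos(p₁·p₂) ≈ 1.765 rad (101.1°).
Interpolate at f = 1/2 with slerp weights a = sin((1−f)δ)/sin δ ≈ 0.787, b = sin(fδ)/sin δ ≈ 0.787.
p = a·p₁ + b·p₂ ≈ (-0.081, 0.510, 0.856); φ = arcsin(p_z) ≈ 58.91°, λ = atan2(p_y, p_x) ≈ 99.00°.

≈ 59°N, 99°E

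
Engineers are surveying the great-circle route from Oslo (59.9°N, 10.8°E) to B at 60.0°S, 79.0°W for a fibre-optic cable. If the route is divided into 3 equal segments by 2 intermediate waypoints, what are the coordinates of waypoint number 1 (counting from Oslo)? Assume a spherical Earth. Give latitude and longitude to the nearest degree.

Write both endpoints as unit vectors p₁, p₂ with components (cos φ cos λ, cos φ sin λ, sin φ).
The central angle between the endpoints is δ = arccos(p₁·p₂) ≈ 2.416 rad (138.4°).
Interpolate at f = 1/3 with slerp weights a = sin((1−f)δ)/sin δ ≈ 1.506, b = sin(fδ)/sin δ ≈ 1.087.
p = a·p₁ + b·p₂ ≈ (0.846, -0.392, 0.362); φ = arcsin(p_z) ≈ 21.21°, λ = atan2(p_y, p_x) ≈ -24.87°.

≈ 21°N, 25°W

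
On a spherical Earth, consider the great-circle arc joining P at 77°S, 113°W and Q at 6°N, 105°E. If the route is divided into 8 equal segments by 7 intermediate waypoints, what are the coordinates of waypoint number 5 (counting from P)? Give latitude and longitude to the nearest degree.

Write both endpoints as unit vectors p₁, p₂ with components (cos φ cos λ, cos φ sin λ, sin φ).
The central angle between the endpoints is δ = arccos(p₁·p₂) ≈ 1.853 rad (106.1°).
Interpolate at f = 5/8 with slerp weights a = sin((1−f)δ)/sin δ ≈ 0.666, b = sin(fδ)/sin δ ≈ 0.954.
p = a·p₁ + b·p₂ ≈ (-0.304, 0.778, -0.550); φ = arcsin(p_z) ≈ -33.35°, λ = atan2(p_y, p_x) ≈ 111.34°.

≈ 33°S, 111°E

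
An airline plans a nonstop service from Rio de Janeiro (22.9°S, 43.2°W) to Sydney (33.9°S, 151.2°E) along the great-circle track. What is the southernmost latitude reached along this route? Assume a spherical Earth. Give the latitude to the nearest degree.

≈ 77°S

The great circle lies in the plane with unit normal n̂ = (p₁ × p₂)/|p₁ × p₂|.
Here n̂_z ≈ -0.223; the vertex latitude is φ_max = arccos|n̂_z| ≈ 77.1°.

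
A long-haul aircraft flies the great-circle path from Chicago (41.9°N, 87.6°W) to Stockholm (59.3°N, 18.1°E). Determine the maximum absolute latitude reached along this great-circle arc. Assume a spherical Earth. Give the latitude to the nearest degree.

The great circle lies in the plane with unit normal n̂ = (p₁ × p₂)/|p₁ × p₂|.
Here n̂_z ≈ +0.415; the vertex latitude is φ_max = arccos|n̂_z| ≈ 65.5°.
Check via Clairaut: cos φ_max = |cos φ₁| · sin C = cos(41.9°)·sin(33.9°) ≈ 0.415, again giving ≈ 65.5°.

≈ 65°N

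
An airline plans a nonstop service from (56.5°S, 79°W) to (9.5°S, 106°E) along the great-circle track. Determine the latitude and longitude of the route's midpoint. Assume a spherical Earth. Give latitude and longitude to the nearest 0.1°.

≈ (66.3°S, 112.3°E)

Write both endpoints as unit vectors p₁, p₂ with components (cos φ cos λ, cos φ sin λ, sin φ).
The central angle between the endpoints is δ = arccos(p₁·p₂) ≈ 1.987 rad (113.9°).
Interpolate at f = 1/2 with slerp weights a = sin((1−f)δ)/sin δ ≈ 0.916, b = sin(fδ)/sin δ ≈ 0.916.
p = a·p₁ + b·p₂ ≈ (-0.153, 0.372, -0.915); φ = arcsin(p_z) ≈ -66.27°, λ = atan2(p_y, p_x) ≈ 112.29°.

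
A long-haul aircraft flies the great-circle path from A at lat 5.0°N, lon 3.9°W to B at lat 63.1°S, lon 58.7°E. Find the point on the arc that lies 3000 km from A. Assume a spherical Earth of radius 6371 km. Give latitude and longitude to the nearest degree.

From cos δ = sin φ₁ sin φ₂ + cos φ₁ cos φ₂ cos Δλ, the central angle is δ ≈ 1.441 rad (82.5°). The total great-circle distance is δ·R ≈ 1.441 × 6371 ≈ 9179 km, so the target fraction is f = 3000/9179 ≈ 0.327.
Interpolate at f ≈ 0.327 with slerp weights a = sin((1−f)δ)/sin δ ≈ 0.832, b = sin(fδ)/sin δ ≈ 0.458.
p = a·p₁ + b·p₂ ≈ (0.934, 0.121, -0.336); φ = arcsin(p_z) ≈ -19.60°, λ = atan2(p_y, p_x) ≈ 7.35°.

≈ lat 20°S, lon 7°E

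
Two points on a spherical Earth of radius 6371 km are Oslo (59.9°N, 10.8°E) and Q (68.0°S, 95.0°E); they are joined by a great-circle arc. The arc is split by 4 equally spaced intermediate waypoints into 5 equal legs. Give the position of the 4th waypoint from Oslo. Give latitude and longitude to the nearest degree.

≈ (45°S, 62°E)

From cos δ = sin φ₁ sin φ₂ + cos φ₁ cos φ₂ cos Δλ, the central angle is δ ≈ 2.471 rad (141.6°).
Interpolate at f = 4/5 with slerp weights a = sin((1−f)δ)/sin δ ≈ 0.763, b = sin(fδ)/sin δ ≈ 1.478.
p = a·p₁ + b·p₂ ≈ (0.327, 0.623, -0.710); φ = arcsin(p_z) ≈ -45.26°, λ = atan2(p_y, p_x) ≈ 62.28°.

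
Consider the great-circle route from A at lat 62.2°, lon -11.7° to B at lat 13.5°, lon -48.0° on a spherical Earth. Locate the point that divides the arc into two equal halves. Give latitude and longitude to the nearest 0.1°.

The haversine formula gives a central angle δ ≈ 0.962 rad (55.1°) between the endpoints.
Interpolate at f = 1/2 with slerp weights a = sin((1−f)δ)/sin δ ≈ 0.564, b = sin(fδ)/sin δ ≈ 0.564.
p = a·p₁ + b·p₂ ≈ (0.625, -0.461, 0.631); φ = arcsin(p_z) ≈ 39.09°, λ = atan2(p_y, p_x) ≈ -36.43°.

≈ lat 39.1°, lon -36.4°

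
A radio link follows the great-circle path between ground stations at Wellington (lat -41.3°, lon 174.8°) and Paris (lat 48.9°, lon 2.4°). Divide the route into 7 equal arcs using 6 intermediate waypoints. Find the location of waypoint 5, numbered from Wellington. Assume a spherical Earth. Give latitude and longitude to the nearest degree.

≈ lat 62°, lon 94°

Convert each endpoint to a unit vector on the sphere (x = cos φ cos λ, y = cos φ sin λ, z = sin φ).
The central angle between the endpoints is δ = arccos(p₁·p₂) ≈ 2.979 rad (170.7°).
Interpolate at f = 5/7 with slerp weights a = sin((1−f)δ)/sin δ ≈ 4.658, b = sin(fδ)/sin δ ≈ 5.256.
p = a·p₁ + b·p₂ ≈ (-0.033, 0.462, 0.886); φ = arcsin(p_z) ≈ 62.42°, λ = atan2(p_y, p_x) ≈ 94.07°.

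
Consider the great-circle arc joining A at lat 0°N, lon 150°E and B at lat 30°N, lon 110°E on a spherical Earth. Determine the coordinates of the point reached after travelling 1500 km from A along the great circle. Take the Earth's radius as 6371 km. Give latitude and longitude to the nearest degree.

Convert each endpoint to a unit vector on the sphere (x = cos φ cos λ, y = cos φ sin λ, z = sin φ).
The central angle between the endpoints is δ = arccos(p₁·p₂) ≈ 0.845 rad (48.4°). The total great-circle distance is δ·R ≈ 0.845 × 6371 ≈ 5386 km, so the target fraction is f = 1500/5386 ≈ 0.278.
Interpolate at f ≈ 0.278 with slerp weights a = sin((1−f)δ)/sin δ ≈ 0.766, b = sin(fδ)/sin δ ≈ 0.312.
p = a·p₁ + b·p₂ ≈ (-0.755, 0.637, 0.156); φ = arcsin(p_z) ≈ 8.97°, λ = atan2(p_y, p_x) ≈ 139.88°.

≈ lat 9°N, lon 140°E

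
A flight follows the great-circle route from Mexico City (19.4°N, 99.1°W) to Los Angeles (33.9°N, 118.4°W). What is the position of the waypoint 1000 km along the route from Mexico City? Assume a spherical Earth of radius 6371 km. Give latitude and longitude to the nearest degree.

≈ 26°N, 106°W

Write both endpoints as unit vectors p₁, p₂ with components (cos φ cos λ, cos φ sin λ, sin φ).
The central angle between the endpoints is δ = arccos(p₁·p₂) ≈ 0.392 rad (22.5°). The total great-circle distance is δ·R ≈ 0.392 × 6371 ≈ 2497 km, so the target fraction is f = 1000/2497 ≈ 0.400.
Interpolate at f ≈ 0.400 with slerp weights a = sin((1−f)δ)/sin δ ≈ 0.610, b = sin(fδ)/sin δ ≈ 0.409.
p = a·p₁ + b·p₂ ≈ (-0.252, -0.866, 0.431); φ = arcsin(p_z) ≈ 25.51°, λ = atan2(p_y, p_x) ≈ -106.24°.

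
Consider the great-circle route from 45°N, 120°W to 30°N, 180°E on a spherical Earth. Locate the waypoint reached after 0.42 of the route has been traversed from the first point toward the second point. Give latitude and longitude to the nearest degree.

≈ 43°N, 148°W

Write both endpoints as unit vectors p₁, p₂ with components (cos φ cos λ, cos φ sin λ, sin φ).
The central angle between the endpoints is δ = arccos(p₁·p₂) ≈ 0.850 rad (48.7°).
Interpolate at f = 0.42 with slerp weights a = sin((1−f)δ)/sin δ ≈ 0.630, b = sin(fδ)/sin δ ≈ 0.465.
p = a·p₁ + b·p₂ ≈ (-0.626, -0.386, 0.678); φ = arcsin(p_z) ≈ 42.69°, λ = atan2(p_y, p_x) ≈ -148.34°.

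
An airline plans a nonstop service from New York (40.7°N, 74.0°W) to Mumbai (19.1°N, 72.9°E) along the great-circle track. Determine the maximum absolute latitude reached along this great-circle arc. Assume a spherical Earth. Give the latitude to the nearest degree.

≈ 65°N

The great circle lies in the plane with unit normal n̂ = (p₁ × p₂)/|p₁ × p₂|.
Here n̂_z ≈ +0.424; the vertex latitude is φ_max = arccos|n̂_z| ≈ 64.9°.
Check via Clairaut: cos φ_max = |cos φ₁| · sin C = cos(40.7°)·sin(34.0°) ≈ 0.424, again giving ≈ 64.9°.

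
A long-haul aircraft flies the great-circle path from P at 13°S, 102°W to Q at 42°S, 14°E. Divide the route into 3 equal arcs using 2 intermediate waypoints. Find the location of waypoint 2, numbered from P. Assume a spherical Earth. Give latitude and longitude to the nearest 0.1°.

Convert each endpoint to a unit vector on the sphere (x = cos φ cos λ, y = cos φ sin λ, z = sin φ).
The central angle between the endpoints is δ = arccos(p₁·p₂) ≈ 1.738 rad (99.6°).
Interpolate at f = 2/3 with slerp weights a = sin((1−f)δ)/sin δ ≈ 0.555, b = sin(fδ)/sin δ ≈ 0.929.
p = a·p₁ + b·p₂ ≈ (0.558, -0.362, -0.747); φ = arcsin(p_z) ≈ -48.32°, λ = atan2(p_y, p_x) ≈ -33.01°.

≈ 48.3°S, 33.0°W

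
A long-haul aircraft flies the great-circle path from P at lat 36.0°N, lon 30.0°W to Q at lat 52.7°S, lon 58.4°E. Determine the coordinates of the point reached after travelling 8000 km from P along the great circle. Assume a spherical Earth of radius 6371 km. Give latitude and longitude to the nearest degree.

≈ lat 22°S, lon 14°E

Write both endpoints as unit vectors p₁, p₂ with components (cos φ cos λ, cos φ sin λ, sin φ).
The central angle between the endpoints is δ = arccos(p₁·p₂) ≈ 2.042 rad (117.0°). The total great-circle distance is δ·R ≈ 2.042 × 6371 ≈ 13009 km, so the target fraction is f = 8000/13009 ≈ 0.615.
Interpolate at f ≈ 0.615 with slerp weights a = sin((1−f)δ)/sin δ ≈ 0.794, b = sin(fδ)/sin δ ≈ 1.067.
p = a·p₁ + b·p₂ ≈ (0.895, 0.229, -0.382); φ = arcsin(p_z) ≈ -22.45°, λ = atan2(p_y, p_x) ≈ 14.38°.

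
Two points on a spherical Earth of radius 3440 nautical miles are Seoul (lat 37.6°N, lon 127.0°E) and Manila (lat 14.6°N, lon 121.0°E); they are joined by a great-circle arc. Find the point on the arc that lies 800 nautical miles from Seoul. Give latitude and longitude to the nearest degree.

From cos δ = sin φ₁ sin φ₂ + cos φ₁ cos φ₂ cos Δλ, the central angle is δ ≈ 0.412 rad (23.6°). The total great-circle distance is δ·R ≈ 0.412 × 3440 ≈ 1417 nmi, so the target fraction is f = 800/1417 ≈ 0.564.
Interpolate at f ≈ 0.564 with slerp weights a = sin((1−f)δ)/sin δ ≈ 0.446, b = sin(fδ)/sin δ ≈ 0.575.
p = a·p₁ + b·p₂ ≈ (-0.499, 0.759, 0.417); φ = arcsin(p_z) ≈ 24.65°, λ = atan2(p_y, p_x) ≈ 123.33°.

≈ lat 25°N, lon 123°E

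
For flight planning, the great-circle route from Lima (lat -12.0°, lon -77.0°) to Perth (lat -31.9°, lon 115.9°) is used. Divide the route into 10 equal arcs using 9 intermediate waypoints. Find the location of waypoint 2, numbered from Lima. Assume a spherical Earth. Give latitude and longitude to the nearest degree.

Convert each endpoint to a unit vector on the sphere (x = cos φ cos λ, y = cos φ sin λ, z = sin φ).
The central angle between the endpoints is δ = arccos(p₁·p₂) ≈ 2.346 rad (134.4°).
Interpolate at f = 2/10 with slerp weights a = sin((1−f)δ)/sin δ ≈ 1.335, b = sin(fδ)/sin δ ≈ 0.633.
p = a·p₁ + b·p₂ ≈ (0.059, -0.789, -0.612); φ = arcsin(p_z) ≈ -37.72°, λ = atan2(p_y, p_x) ≈ -85.72°.

≈ lat -38°, lon -86°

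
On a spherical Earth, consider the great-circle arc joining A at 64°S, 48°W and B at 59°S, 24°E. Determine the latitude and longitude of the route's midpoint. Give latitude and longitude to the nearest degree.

Write both endpoints as unit vectors p₁, p₂ with components (cos φ cos λ, cos φ sin λ, sin φ).
The central angle between the endpoints is δ = arccos(p₁·p₂) ≈ 0.573 rad (32.8°).
Interpolate at f = 1/2 with slerp weights a = sin((1−f)δ)/sin δ ≈ 0.521, b = sin(fδ)/sin δ ≈ 0.521.
p = a·p₁ + b·p₂ ≈ (0.398, -0.061, -0.915); φ = arcsin(p_z) ≈ -66.25°, λ = atan2(p_y, p_x) ≈ -8.66°.

≈ 66°S, 9°W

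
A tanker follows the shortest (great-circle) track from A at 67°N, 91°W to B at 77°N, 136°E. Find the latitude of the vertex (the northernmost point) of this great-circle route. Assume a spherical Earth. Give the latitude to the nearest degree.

≈ 83°N

The great circle lies in the plane with unit normal n̂ = (p₁ × p₂)/|p₁ × p₂|.
Here n̂_z ≈ -0.117; the vertex latitude is φ_max = arccos|n̂_z| ≈ 83.3°.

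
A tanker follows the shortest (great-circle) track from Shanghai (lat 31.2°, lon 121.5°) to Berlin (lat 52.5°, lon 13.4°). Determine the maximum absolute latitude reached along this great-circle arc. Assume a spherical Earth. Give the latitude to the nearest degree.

The great circle lies in the plane with unit normal n̂ = (p₁ × p₂)/|p₁ × p₂|.
Here n̂_z ≈ -0.511; the vertex latitude is φ_max = arccos|n̂_z| ≈ 59.3°.
Check via Clairaut: cos φ_max = |cos φ₁| · sin C = cos(31.2°)·sin(36.7°) ≈ 0.511, again giving ≈ 59.3°.

≈ 59°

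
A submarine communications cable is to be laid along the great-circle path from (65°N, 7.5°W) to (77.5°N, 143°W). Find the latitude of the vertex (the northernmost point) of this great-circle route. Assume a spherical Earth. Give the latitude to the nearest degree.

The great circle lies in the plane with unit normal n̂ = (p₁ × p₂)/|p₁ × p₂|.
Here n̂_z ≈ -0.112; the vertex latitude is φ_max = arccos|n̂_z| ≈ 83.6°.

≈ 84°N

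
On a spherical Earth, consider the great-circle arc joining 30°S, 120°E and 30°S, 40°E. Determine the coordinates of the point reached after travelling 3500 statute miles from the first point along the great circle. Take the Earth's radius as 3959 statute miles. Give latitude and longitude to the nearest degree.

≈ 35°S, 59°E

Write both endpoints as unit vectors p₁, p₂ with components (cos φ cos λ, cos φ sin λ, sin φ).
The central angle between the endpoints is δ = arccos(p₁·p₂) ≈ 1.181 rad (67.7°). The total great-circle distance is δ·R ≈ 1.181 × 3959 ≈ 4675 mi, so the target fraction is f = 3500/4675 ≈ 0.749.
Interpolate at f ≈ 0.749 with slerp weights a = sin((1−f)δ)/sin δ ≈ 0.316, b = sin(fδ)/sin δ ≈ 0.836.
p = a·p₁ + b·p₂ ≈ (0.418, 0.703, -0.576); φ = arcsin(p_z) ≈ -35.18°, λ = atan2(p_y, p_x) ≈ 59.26°.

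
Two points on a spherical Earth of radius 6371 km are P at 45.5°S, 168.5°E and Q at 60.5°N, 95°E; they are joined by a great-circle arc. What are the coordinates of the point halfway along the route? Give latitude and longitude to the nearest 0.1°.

The haversine formula gives a central angle δ ≈ 2.121 rad (121.5°) between the endpoints.
Interpolate at f = 1/2 with slerp weights a = sin((1−f)δ)/sin δ ≈ 1.024, b = sin(fδ)/sin δ ≈ 1.024.
p = a·p₁ + b·p₂ ≈ (-0.747, 0.645, 0.161); φ = arcsin(p_z) ≈ 9.25°, λ = atan2(p_y, p_x) ≈ 139.18°.

≈ 9.3°N, 139.2°E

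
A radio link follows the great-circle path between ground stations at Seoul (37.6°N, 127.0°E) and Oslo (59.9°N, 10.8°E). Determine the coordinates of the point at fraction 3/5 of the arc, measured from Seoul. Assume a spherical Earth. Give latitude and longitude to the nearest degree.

≈ 67°N, 74°E

Convert each endpoint to a unit vector on the sphere (x = cos φ cos λ, y = cos φ sin λ, z = sin φ).
The central angle between the endpoints is δ = arccos(p₁·p₂) ≈ 1.211 rad (69.4°).
Interpolate at f = 3/5 with slerp weights a = sin((1−f)δ)/sin δ ≈ 0.497, b = sin(fδ)/sin δ ≈ 0.710.
p = a·p₁ + b·p₂ ≈ (0.112, 0.381, 0.918); φ = arcsin(p_z) ≈ 66.57°, λ = atan2(p_y, p_x) ≈ 73.58°.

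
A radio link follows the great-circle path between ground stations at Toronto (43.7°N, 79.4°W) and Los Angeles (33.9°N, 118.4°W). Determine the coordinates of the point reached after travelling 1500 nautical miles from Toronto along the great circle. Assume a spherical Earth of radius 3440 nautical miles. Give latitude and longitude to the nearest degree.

The haversine formula gives a central angle δ ≈ 0.552 rad (31.6°) between the endpoints. The total great-circle distance is δ·R ≈ 0.552 × 3440 ≈ 1898 nmi, so the target fraction is f = 1500/1898 ≈ 0.790.
Interpolate at f ≈ 0.790 with slerp weights a = sin((1−f)δ)/sin δ ≈ 0.220, b = sin(fδ)/sin δ ≈ 0.806.
p = a·p₁ + b·p₂ ≈ (-0.289, -0.745, 0.602); φ = arcsin(p_z) ≈ 36.98°, λ = atan2(p_y, p_x) ≈ -111.20°.

≈ 37°N, 111°W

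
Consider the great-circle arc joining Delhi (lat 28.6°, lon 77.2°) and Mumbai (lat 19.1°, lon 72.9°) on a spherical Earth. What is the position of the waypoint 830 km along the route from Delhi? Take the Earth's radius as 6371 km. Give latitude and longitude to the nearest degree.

≈ lat 22°, lon 74°

The haversine formula gives a central angle δ ≈ 0.179 rad (10.3°) between the endpoints. The total great-circle distance is δ·R ≈ 0.179 × 6371 ≈ 1143 km, so the target fraction is f = 830/1143 ≈ 0.726.
Interpolate at f ≈ 0.726 with slerp weights a = sin((1−f)δ)/sin δ ≈ 0.275, b = sin(fδ)/sin δ ≈ 0.728.
p = a·p₁ + b·p₂ ≈ (0.256, 0.893, 0.370); φ = arcsin(p_z) ≈ 21.71°, λ = atan2(p_y, p_x) ≈ 74.02°.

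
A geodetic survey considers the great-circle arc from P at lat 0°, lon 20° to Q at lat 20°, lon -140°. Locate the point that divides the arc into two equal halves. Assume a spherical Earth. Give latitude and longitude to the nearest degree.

Write both endpoints as unit vectors p₁, p₂ with components (cos φ cos λ, cos φ sin λ, sin φ).
The central angle between the endpoints is δ = arccos(p₁·p₂) ≈ 2.653 rad (152.0°).
Interpolate at f = 1/2 with slerp weights a = sin((1−f)δ)/sin δ ≈ 2.067, b = sin(fδ)/sin δ ≈ 2.067.
p = a·p₁ + b·p₂ ≈ (0.455, -0.542, 0.707); φ = arcsin(p_z) ≈ 45.00°, λ = atan2(p_y, p_x) ≈ -50.00°.

≈ lat 45°, lon -50°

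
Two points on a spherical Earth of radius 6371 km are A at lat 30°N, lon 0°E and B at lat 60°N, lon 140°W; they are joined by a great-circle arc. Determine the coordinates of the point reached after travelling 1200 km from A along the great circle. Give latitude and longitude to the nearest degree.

≈ lat 40°N, lon 5°W

Write both endpoints as unit vectors p₁, p₂ with components (cos φ cos λ, cos φ sin λ, sin φ).
The central angle between the endpoints is δ = arccos(p₁·p₂) ≈ 1.469 rad (84.2°). The total great-circle distance is δ·R ≈ 1.469 × 6371 ≈ 9361 km, so the target fraction is f = 1200/9361 ≈ 0.128.
Interpolate at f ≈ 0.128 with slerp weights a = sin((1−f)δ)/sin δ ≈ 0.963, b = sin(fδ)/sin δ ≈ 0.188.
p = a·p₁ + b·p₂ ≈ (0.762, -0.060, 0.645); φ = arcsin(p_z) ≈ 40.14°, λ = atan2(p_y, p_x) ≈ -4.54°.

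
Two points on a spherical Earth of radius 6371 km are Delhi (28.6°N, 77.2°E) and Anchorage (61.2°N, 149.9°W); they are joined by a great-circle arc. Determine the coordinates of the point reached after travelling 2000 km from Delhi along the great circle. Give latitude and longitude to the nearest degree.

Write both endpoints as unit vectors p₁, p₂ with components (cos φ cos λ, cos φ sin λ, sin φ).
The central angle between the endpoints is δ = arccos(p₁·p₂) ≈ 1.439 rad (82.4°). The total great-circle distance is δ·R ≈ 1.439 × 6371 ≈ 9167 km, so the target fraction is f = 2000/9167 ≈ 0.218.
Interpolate at f ≈ 0.218 with slerp weights a = sin((1−f)δ)/sin δ ≈ 0.910, b = sin(fδ)/sin δ ≈ 0.311.
p = a·p₁ + b·p₂ ≈ (0.047, 0.704, 0.709); φ = arcsin(p_z) ≈ 45.13°, λ = atan2(p_y, p_x) ≈ 86.16°.

≈ 45°N, 86°E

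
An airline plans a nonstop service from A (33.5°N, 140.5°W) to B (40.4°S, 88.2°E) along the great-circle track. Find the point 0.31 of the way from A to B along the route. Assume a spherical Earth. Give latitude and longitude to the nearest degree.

≈ (9°N, 180°E)

Write both endpoints as unit vectors p₁, p₂ with components (cos φ cos λ, cos φ sin λ, sin φ).
The central angle between the endpoints is δ = arccos(p₁·p₂) ≈ 2.460 rad (141.0°).
Interpolate at f = 0.31 with slerp weights a = sin((1−f)δ)/sin δ ≈ 1.575, b = sin(fδ)/sin δ ≈ 1.097.
p = a·p₁ + b·p₂ ≈ (-0.987, -0.000, 0.158); φ = arcsin(p_z) ≈ 9.11°, λ = atan2(p_y, p_x) ≈ -179.98°.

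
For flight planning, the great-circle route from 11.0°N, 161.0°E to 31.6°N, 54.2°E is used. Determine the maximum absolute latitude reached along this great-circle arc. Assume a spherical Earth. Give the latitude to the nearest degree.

The great circle lies in the plane with unit normal n̂ = (p₁ × p₂)/|p₁ × p₂|.
Here n̂_z ≈ -0.809; the vertex latitude is φ_max = arccos|n̂_z| ≈ 36.0°.
Check via Clairaut: cos φ_max = |cos φ₁| · sin C = cos(11.0°)·sin(55.5°) ≈ 0.809, again giving ≈ 36.0°.

≈ 36°N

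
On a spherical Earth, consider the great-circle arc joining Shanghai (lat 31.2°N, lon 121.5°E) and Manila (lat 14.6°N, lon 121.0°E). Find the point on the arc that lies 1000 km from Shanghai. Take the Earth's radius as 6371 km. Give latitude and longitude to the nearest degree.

≈ lat 22°N, lon 121°E

From cos δ = sin φ₁ sin φ₂ + cos φ₁ cos φ₂ cos Δλ, the central angle is δ ≈ 0.290 rad (16.6°). The total great-circle distance is δ·R ≈ 0.290 × 6371 ≈ 1847 km, so the target fraction is f = 1000/1847 ≈ 0.542.
Interpolate at f ≈ 0.542 with slerp weights a = sin((1−f)δ)/sin δ ≈ 0.464, b = sin(fδ)/sin δ ≈ 0.547.
p = a·p₁ + b·p₂ ≈ (-0.480, 0.792, 0.378); φ = arcsin(p_z) ≈ 22.21°, λ = atan2(p_y, p_x) ≈ 121.21°.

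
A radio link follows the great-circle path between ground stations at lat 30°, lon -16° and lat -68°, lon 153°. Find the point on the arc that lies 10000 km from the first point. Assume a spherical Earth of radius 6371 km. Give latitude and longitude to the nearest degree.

≈ lat -59°, lon -3°

From cos δ = sin φ₁ sin φ₂ + cos φ₁ cos φ₂ cos Δλ, the central angle is δ ≈ 2.469 rad (141.4°). The total great-circle distance is δ·R ≈ 2.469 × 6371 ≈ 15728 km, so the target fraction is f = 10000/15728 ≈ 0.636.
Interpolate at f ≈ 0.636 with slerp weights a = sin((1−f)δ)/sin δ ≈ 1.256, b = sin(fδ)/sin δ ≈ 1.605.
p = a·p₁ + b·p₂ ≈ (0.510, -0.027, -0.860); φ = arcsin(p_z) ≈ -59.28°, λ = atan2(p_y, p_x) ≈ -3.02°.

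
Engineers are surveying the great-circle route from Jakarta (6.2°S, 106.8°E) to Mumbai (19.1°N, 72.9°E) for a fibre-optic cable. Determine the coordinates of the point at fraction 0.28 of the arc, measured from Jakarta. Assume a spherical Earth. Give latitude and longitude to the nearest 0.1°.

≈ (1.1°N, 97.6°E)

From cos δ = sin φ₁ sin φ₂ + cos φ₁ cos φ₂ cos Δλ, the central angle is δ ≈ 0.731 rad (41.9°).
Interpolate at f = 0.28 with slerp weights a = sin((1−f)δ)/sin δ ≈ 0.752, b = sin(fδ)/sin δ ≈ 0.304.
p = a·p₁ + b·p₂ ≈ (-0.132, 0.991, 0.018); φ = arcsin(p_z) ≈ 1.05°, λ = atan2(p_y, p_x) ≈ 97.56°.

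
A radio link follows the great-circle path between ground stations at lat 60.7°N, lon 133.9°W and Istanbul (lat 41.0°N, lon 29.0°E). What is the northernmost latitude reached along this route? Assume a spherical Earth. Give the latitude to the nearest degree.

The great circle lies in the plane with unit normal n̂ = (p₁ × p₂)/|p₁ × p₂|.
Here n̂_z ≈ +0.111; the vertex latitude is φ_max = arccos|n̂_z| ≈ 83.6°.

≈ 84°N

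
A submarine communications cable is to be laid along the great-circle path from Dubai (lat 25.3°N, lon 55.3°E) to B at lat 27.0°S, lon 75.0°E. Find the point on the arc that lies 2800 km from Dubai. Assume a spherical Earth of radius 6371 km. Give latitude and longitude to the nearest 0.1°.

Convert each endpoint to a unit vector on the sphere (x = cos φ cos λ, y = cos φ sin λ, z = sin φ).
The central angle between the endpoints is δ = arccos(p₁·p₂) ≈ 0.971 rad (55.6°). The total great-circle distance is δ·R ≈ 0.971 × 6371 ≈ 6187 km, so the target fraction is f = 2800/6187 ≈ 0.453.
Interpolate at f ≈ 0.453 with slerp weights a = sin((1−f)δ)/sin δ ≈ 0.614, b = sin(fδ)/sin δ ≈ 0.515.
p = a·p₁ + b·p₂ ≈ (0.435, 0.900, 0.028); φ = arcsin(p_z) ≈ 1.63°, λ = atan2(p_y, p_x) ≈ 64.21°.

≈ lat 1.6°N, lon 64.2°E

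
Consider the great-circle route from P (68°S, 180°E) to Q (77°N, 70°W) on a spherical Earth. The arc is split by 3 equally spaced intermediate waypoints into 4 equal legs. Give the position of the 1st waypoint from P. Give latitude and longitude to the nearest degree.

From cos δ = sin φ₁ sin φ₂ + cos φ₁ cos φ₂ cos Δλ, the central angle is δ ≈ 2.771 rad (158.8°).
Interpolate at f = 1/4 with slerp weights a = sin((1−f)δ)/sin δ ≈ 2.415, b = sin(fδ)/sin δ ≈ 1.765.
p = a·p₁ + b·p₂ ≈ (-0.769, -0.373, -0.519); φ = arcsin(p_z) ≈ -31.28°, λ = atan2(p_y, p_x) ≈ -154.11°.

≈ (31°S, 154°W)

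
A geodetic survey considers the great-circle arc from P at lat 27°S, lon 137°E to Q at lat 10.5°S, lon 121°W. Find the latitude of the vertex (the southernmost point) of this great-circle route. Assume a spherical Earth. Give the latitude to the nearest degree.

The great circle lies in the plane with unit normal n̂ = (p₁ × p₂)/|p₁ × p₂|.
Here n̂_z ≈ +0.861; the vertex latitude is φ_max = arccos|n̂_z| ≈ 30.5°.
Check via Clairaut: cos φ_max = |cos φ₁| · sin C = cos(27.0°)·sin(104.9°) ≈ 0.861, again giving ≈ 30.5°.

≈ 31°S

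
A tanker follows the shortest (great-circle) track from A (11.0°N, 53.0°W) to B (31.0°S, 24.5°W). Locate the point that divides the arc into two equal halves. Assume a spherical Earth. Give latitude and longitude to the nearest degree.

Convert each endpoint to a unit vector on the sphere (x = cos φ cos λ, y = cos φ sin λ, z = sin φ).
The central angle between the endpoints is δ = arccos(p₁·p₂) ≈ 0.875 rad (50.1°).
Interpolate at f = 1/2 with slerp weights a = sin((1−f)δ)/sin δ ≈ 0.552, b = sin(fδ)/sin δ ≈ 0.552.
p = a·p₁ + b·p₂ ≈ (0.757, -0.629, -0.179); φ = arcsin(p_z) ≈ -10.31°, λ = atan2(p_y, p_x) ≈ -39.73°.

≈ (10°S, 40°W)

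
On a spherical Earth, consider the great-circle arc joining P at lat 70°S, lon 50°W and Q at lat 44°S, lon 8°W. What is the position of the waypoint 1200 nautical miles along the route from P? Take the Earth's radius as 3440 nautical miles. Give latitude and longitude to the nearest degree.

Convert each endpoint to a unit vector on the sphere (x = cos φ cos λ, y = cos φ sin λ, z = sin φ).
The central angle between the endpoints is δ = arccos(p₁·p₂) ≈ 0.582 rad (33.3°). The total great-circle distance is δ·R ≈ 0.582 × 3440 ≈ 2001 nmi, so the target fraction is f = 1200/2001 ≈ 0.600.
Interpolate at f ≈ 0.600 with slerp weights a = sin((1−f)δ)/sin δ ≈ 0.420, b = sin(fδ)/sin δ ≈ 0.622.
p = a·p₁ + b·p₂ ≈ (0.536, -0.172, -0.827); φ = arcsin(p_z) ≈ -55.77°, λ = atan2(p_y, p_x) ≈ -17.83°.

≈ lat 56°S, lon 18°W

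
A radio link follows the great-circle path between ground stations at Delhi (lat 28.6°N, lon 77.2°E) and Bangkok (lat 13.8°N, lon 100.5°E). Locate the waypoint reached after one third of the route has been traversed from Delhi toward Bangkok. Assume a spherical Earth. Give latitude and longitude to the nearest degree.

≈ lat 24°N, lon 86°E

The haversine formula gives a central angle δ ≈ 0.457 rad (26.2°) between the endpoints.
Interpolate at f = 1/3 with slerp weights a = sin((1−f)δ)/sin δ ≈ 0.680, b = sin(fδ)/sin δ ≈ 0.344.
p = a·p₁ + b·p₂ ≈ (0.071, 0.910, 0.407); φ = arcsin(p_z) ≈ 24.05°, λ = atan2(p_y, p_x) ≈ 85.52°.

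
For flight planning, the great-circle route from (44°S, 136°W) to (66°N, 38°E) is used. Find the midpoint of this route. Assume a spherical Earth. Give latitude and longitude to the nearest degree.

The haversine formula gives a central angle δ ≈ 2.753 rad (157.8°) between the endpoints.
Interpolate at f = 1/2 with slerp weights a = sin((1−f)δ)/sin δ ≈ 2.592, b = sin(fδ)/sin δ ≈ 2.592.
p = a·p₁ + b·p₂ ≈ (-0.510, -0.646, 0.567); φ = arcsin(p_z) ≈ 34.57°, λ = atan2(p_y, p_x) ≈ -128.31°.

≈ (35°N, 128°W)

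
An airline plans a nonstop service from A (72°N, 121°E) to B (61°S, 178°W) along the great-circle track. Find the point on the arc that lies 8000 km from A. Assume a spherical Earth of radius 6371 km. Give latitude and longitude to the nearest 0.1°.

Write both endpoints as unit vectors p₁, p₂ with components (cos φ cos λ, cos φ sin λ, sin φ).
The central angle between the endpoints is δ = arccos(p₁·p₂) ≈ 2.433 rad (139.4°). The total great-circle distance is δ·R ≈ 2.433 × 6371 ≈ 15500 km, so the target fraction is f = 8000/15500 ≈ 0.516.
Interpolate at f ≈ 0.516 with slerp weights a = sin((1−f)δ)/sin δ ≈ 1.419, b = sin(fδ)/sin δ ≈ 1.461.
p = a·p₁ + b·p₂ ≈ (-0.934, 0.351, 0.072); φ = arcsin(p_z) ≈ 4.12°, λ = atan2(p_y, p_x) ≈ 159.39°.

≈ (4.1°N, 159.4°E)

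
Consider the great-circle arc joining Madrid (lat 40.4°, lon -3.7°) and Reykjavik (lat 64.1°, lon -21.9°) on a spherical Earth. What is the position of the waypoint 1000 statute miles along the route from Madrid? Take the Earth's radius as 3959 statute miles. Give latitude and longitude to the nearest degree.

Write both endpoints as unit vectors p₁, p₂ with components (cos φ cos λ, cos φ sin λ, sin φ).
The central angle between the endpoints is δ = arccos(p₁·p₂) ≈ 0.453 rad (26.0°). The total great-circle distance is δ·R ≈ 0.453 × 3959 ≈ 1794 mi, so the target fraction is f = 1000/1794 ≈ 0.557.
Interpolate at f ≈ 0.557 with slerp weights a = sin((1−f)δ)/sin δ ≈ 0.455, b = sin(fδ)/sin δ ≈ 0.571.
p = a·p₁ + b·p₂ ≈ (0.577, -0.115, 0.808); φ = arcsin(p_z) ≈ 53.94°, λ = atan2(p_y, p_x) ≈ -11.30°.

≈ lat 54°, lon -11°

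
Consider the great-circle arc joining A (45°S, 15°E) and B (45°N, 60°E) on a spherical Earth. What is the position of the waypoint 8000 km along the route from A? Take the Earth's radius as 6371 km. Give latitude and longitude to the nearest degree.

The haversine formula gives a central angle δ ≈ 1.718 rad (98.4°) between the endpoints. The total great-circle distance is δ·R ≈ 1.718 × 6371 ≈ 10944 km, so the target fraction is f = 8000/10944 ≈ 0.731.
Interpolate at f ≈ 0.731 with slerp weights a = sin((1−f)δ)/sin δ ≈ 0.451, b = sin(fδ)/sin δ ≈ 0.961.
p = a·p₁ + b·p₂ ≈ (0.648, 0.671, 0.361); φ = arcsin(p_z) ≈ 21.16°, λ = atan2(p_y, p_x) ≈ 46.02°.

≈ (21°N, 46°E)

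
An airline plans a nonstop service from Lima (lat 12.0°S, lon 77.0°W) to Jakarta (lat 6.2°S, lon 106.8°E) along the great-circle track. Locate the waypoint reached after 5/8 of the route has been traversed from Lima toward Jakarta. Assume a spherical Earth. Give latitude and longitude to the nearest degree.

≈ lat 64°S, lon 131°E

Write both endpoints as unit vectors p₁, p₂ with components (cos φ cos λ, cos φ sin λ, sin φ).
The central angle between the endpoints is δ = arccos(p₁·p₂) ≈ 2.817 rad (161.4°).
Interpolate at f = 5/8 with slerp weights a = sin((1−f)δ)/sin δ ≈ 2.731, b = sin(fδ)/sin δ ≈ 3.081.
p = a·p₁ + b·p₂ ≈ (-0.284, 0.329, -0.901); φ = arcsin(p_z) ≈ -64.23°, λ = atan2(p_y, p_x) ≈ 130.83°.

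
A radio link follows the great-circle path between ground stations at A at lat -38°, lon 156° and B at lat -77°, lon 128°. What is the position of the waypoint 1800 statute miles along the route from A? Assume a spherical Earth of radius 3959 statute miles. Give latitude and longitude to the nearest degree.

≈ lat -63°, lon 147°

Convert each endpoint to a unit vector on the sphere (x = cos φ cos λ, y = cos φ sin λ, z = sin φ).
The central angle between the endpoints is δ = arccos(p₁·p₂) ≈ 0.713 rad (40.9°). The total great-circle distance is δ·R ≈ 0.713 × 3959 ≈ 2823 mi, so the target fraction is f = 1800/2823 ≈ 0.638.
Interpolate at f ≈ 0.638 with slerp weights a = sin((1−f)δ)/sin δ ≈ 0.391, b = sin(fδ)/sin δ ≈ 0.671.
p = a·p₁ + b·p₂ ≈ (-0.374, 0.244, -0.895); φ = arcsin(p_z) ≈ -63.46°, λ = atan2(p_y, p_x) ≈ 146.87°.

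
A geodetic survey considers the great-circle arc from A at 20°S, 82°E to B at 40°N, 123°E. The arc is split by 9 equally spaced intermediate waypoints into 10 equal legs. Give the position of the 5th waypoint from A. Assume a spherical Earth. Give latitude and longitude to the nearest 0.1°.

Write both endpoints as unit vectors p₁, p₂ with components (cos φ cos λ, cos φ sin λ, sin φ).
The central angle between the endpoints is δ = arccos(p₁·p₂) ≈ 1.241 rad (71.1°).
Interpolate at f = 5/10 with slerp weights a = sin((1−f)δ)/sin δ ≈ 0.615, b = sin(fδ)/sin δ ≈ 0.615.
p = a·p₁ + b·p₂ ≈ (-0.176, 0.967, 0.185); φ = arcsin(p_z) ≈ 10.65°, λ = atan2(p_y, p_x) ≈ 100.32°.

≈ 10.7°N, 100.3°E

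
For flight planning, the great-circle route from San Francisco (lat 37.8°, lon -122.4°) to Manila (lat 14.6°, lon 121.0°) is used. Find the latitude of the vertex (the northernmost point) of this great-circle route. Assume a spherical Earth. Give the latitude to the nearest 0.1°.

≈ 45.9°

The great circle lies in the plane with unit normal n̂ = (p₁ × p₂)/|p₁ × p₂|.
Here n̂_z ≈ -0.696; the vertex latitude is φ_max = arccos|n̂_z| ≈ 45.9°.
Check via Clairaut: cos φ_max = |cos φ₁| · sin C = cos(37.8°)·sin(61.8°) ≈ 0.696, again giving ≈ 45.9°.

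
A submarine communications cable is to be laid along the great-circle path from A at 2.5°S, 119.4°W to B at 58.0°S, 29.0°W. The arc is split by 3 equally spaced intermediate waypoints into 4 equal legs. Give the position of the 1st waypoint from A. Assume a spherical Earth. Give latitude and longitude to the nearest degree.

The haversine formula gives a central angle δ ≈ 1.537 rad (88.1°) between the endpoints.
Interpolate at f = 1/4 with slerp weights a = sin((1−f)δ)/sin δ ≈ 0.915, b = sin(fδ)/sin δ ≈ 0.375.
p = a·p₁ + b·p₂ ≈ (-0.275, -0.892, -0.358); φ = arcsin(p_z) ≈ -20.98°, λ = atan2(p_y, p_x) ≈ -107.11°.

≈ 21°S, 107°W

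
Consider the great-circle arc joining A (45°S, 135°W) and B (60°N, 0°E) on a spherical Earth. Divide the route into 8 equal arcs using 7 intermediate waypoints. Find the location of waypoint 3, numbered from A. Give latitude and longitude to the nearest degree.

From cos δ = sin φ₁ sin φ₂ + cos φ₁ cos φ₂ cos Δλ, the central angle is δ ≈ 2.611 rad (149.6°).
Interpolate at f = 3/8 with slerp weights a = sin((1−f)δ)/sin δ ≈ 1.972, b = sin(fδ)/sin δ ≈ 1.639.
p = a·p₁ + b·p₂ ≈ (-0.166, -0.986, 0.026); φ = arcsin(p_z) ≈ 1.47°, λ = atan2(p_y, p_x) ≈ -99.56°.

≈ (1°N, 100°W)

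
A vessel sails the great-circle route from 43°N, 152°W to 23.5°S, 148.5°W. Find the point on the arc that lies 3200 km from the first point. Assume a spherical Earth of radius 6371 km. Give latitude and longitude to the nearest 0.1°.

≈ 14.3°N, 150.3°W

Convert each endpoint to a unit vector on the sphere (x = cos φ cos λ, y = cos φ sin λ, z = sin φ).
The central angle between the endpoints is δ = arccos(p₁·p₂) ≈ 1.162 rad (66.6°). The total great-circle distance is δ·R ≈ 1.162 × 6371 ≈ 7403 km, so the target fraction is f = 3200/7403 ≈ 0.432.
Interpolate at f ≈ 0.432 with slerp weights a = sin((1−f)δ)/sin δ ≈ 0.668, b = sin(fδ)/sin δ ≈ 0.525.
p = a·p₁ + b·p₂ ≈ (-0.842, -0.481, 0.246); φ = arcsin(p_z) ≈ 14.26°, λ = atan2(p_y, p_x) ≈ -150.26°.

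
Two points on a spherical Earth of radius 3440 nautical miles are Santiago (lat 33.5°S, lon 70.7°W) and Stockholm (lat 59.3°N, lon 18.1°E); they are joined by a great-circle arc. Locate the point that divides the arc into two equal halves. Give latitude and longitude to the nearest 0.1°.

≈ lat 17.3°N, lon 39.6°W

Convert each endpoint to a unit vector on the sphere (x = cos φ cos λ, y = cos φ sin λ, z = sin φ).
The central angle between the endpoints is δ = arccos(p₁·p₂) ≈ 2.055 rad (117.8°).
Interpolate at f = 1/2 with slerp weights a = sin((1−f)δ)/sin δ ≈ 0.967, b = sin(fδ)/sin δ ≈ 0.967.
p = a·p₁ + b·p₂ ≈ (0.736, -0.608, 0.298); φ = arcsin(p_z) ≈ 17.33°, λ = atan2(p_y, p_x) ≈ -39.55°.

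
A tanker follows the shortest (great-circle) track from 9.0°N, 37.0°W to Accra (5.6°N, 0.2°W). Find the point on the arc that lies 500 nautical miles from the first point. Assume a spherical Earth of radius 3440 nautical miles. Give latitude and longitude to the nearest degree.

≈ 9°N, 29°W

From cos δ = sin φ₁ sin φ₂ + cos φ₁ cos φ₂ cos Δλ, the central angle is δ ≈ 0.640 rad (36.6°). The total great-circle distance is δ·R ≈ 0.640 × 3440 ≈ 2200 nmi, so the target fraction is f = 500/2200 ≈ 0.227.
Interpolate at f ≈ 0.227 with slerp weights a = sin((1−f)δ)/sin δ ≈ 0.795, b = sin(fδ)/sin δ ≈ 0.243.
p = a·p₁ + b·p₂ ≈ (0.868, -0.473, 0.148); φ = arcsin(p_z) ≈ 8.51°, λ = atan2(p_y, p_x) ≈ -28.59°.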